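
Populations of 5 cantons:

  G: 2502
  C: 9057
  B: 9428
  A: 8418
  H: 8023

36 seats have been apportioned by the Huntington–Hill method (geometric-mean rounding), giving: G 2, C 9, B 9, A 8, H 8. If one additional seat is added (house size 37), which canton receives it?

G

Priority for the next seat is population ÷ (√(s·(s+1))).
Priorities: G 1021.437, C 954.692, B 993.798, A 992.071, H 945.520.
Highest priority: G.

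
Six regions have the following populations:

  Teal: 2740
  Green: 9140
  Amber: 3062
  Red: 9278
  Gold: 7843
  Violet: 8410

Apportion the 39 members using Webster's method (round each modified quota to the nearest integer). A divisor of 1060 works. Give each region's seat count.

With modified divisor 1060: modified quotas Teal 2.585, Green 8.623, Amber 2.889, Red 8.753, Gold 7.399, Violet 7.934.
Rounding to the nearest integer: Teal 3, Green 9, Amber 3, Red 9, Gold 7, Violet 8 (total 39).

Teal=3, Green=9, Amber=3, Red=9, Gold=7, Violet=8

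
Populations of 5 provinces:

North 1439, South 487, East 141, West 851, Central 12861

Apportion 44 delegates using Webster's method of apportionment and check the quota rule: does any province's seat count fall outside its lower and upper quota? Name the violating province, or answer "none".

Standard quotas: North 4.013, South 1.358, East 0.393, West 2.373, Central 35.863.
Webster allocation: North 4, South 1, East 0, West 2, Central 37.
Central has quota 35.863 (lower 35, upper 36) but receives 37 — outside the quota interval.

Central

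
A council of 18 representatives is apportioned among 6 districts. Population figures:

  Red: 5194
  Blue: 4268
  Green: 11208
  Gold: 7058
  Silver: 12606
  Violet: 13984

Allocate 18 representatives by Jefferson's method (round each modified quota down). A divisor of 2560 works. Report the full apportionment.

Red: 2, Blue: 1, Green: 4, Gold: 2, Silver: 4, Violet: 5

With modified divisor 2560: modified quotas Red 2.029, Blue 1.667, Green 4.378, Gold 2.757, Silver 4.924, Violet 5.463.
Rounding down: Red 2, Blue 1, Green 4, Gold 2, Silver 4, Violet 5 (total 18).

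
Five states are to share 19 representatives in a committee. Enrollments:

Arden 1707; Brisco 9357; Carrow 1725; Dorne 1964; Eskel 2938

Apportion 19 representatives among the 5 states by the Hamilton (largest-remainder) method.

Standard divisor: 17691 ÷ 19 ≈ 931.105.
Standard quotas: Arden 1.8333, Brisco 10.0493, Carrow 1.8526, Dorne 2.1093, Eskel 3.1554.
Lower quotas: Arden 1, Brisco 10, Carrow 1, Dorne 2, Eskel 3 (sum 17, leaving 2 seats).
Remainders in descending order: Carrow 0.8526, Arden 0.8333, Eskel 0.1554, Dorne 0.1093, Brisco 0.0493.
The surplus seats go to Carrow, Arden.

Arden=2, Brisco=10, Carrow=2, Dorne=2, Eskel=3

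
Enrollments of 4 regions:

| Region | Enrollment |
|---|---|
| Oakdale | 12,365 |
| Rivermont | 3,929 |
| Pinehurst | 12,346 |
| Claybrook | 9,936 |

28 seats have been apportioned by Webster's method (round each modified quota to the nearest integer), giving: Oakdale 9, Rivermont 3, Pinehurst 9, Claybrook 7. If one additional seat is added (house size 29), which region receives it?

Claybrook

Priority for the next seat is population ÷ (current seats + 0.5).
Priorities: Oakdale 1301.579, Rivermont 1122.571, Pinehurst 1299.579, Claybrook 1324.800.
Highest priority: Claybrook.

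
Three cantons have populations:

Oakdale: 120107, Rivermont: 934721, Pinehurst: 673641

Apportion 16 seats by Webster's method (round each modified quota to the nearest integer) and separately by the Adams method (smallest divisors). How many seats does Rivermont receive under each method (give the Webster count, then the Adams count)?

9 and 8

Webster: Oakdale 1, Rivermont 9, Pinehurst 6.
Adams: Oakdale 2, Rivermont 8, Pinehurst 6.
Rivermont gets 9 under Webster and 8 under Adams.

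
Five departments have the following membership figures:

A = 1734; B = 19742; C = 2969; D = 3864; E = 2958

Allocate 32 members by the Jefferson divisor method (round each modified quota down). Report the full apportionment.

A 1; B 21; C 3; D 4; E 3

Standard divisor 31267/32 ≈ 977.094; standard quotas: A 1.775, B 20.205, C 3.039, D 3.955, E 3.027.
Rounding down gives 1, 20, 3, 3, 3 = 30 seats, so the divisor must be adjusted.
With modified divisor 900: modified quotas A 1.927, B 21.936, C 3.299, D 4.293, E 3.287.
Rounding down: A 1, B 21, C 3, D 4, E 3 (total 32).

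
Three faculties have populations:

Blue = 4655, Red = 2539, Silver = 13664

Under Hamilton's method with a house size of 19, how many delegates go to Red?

Standard divisor: 20858 ÷ 19 ≈ 1097.789.
Standard quotas: Blue 4.2403, Red 2.3128, Silver 12.4468.
Lower quotas: Blue 4, Red 2, Silver 12 (sum 18, leaving 1 seat).
Remainders in descending order: Silver 0.4468, Red 0.3128, Blue 0.2403.
The surplus seat goes to Silver.
Red receives 2.

2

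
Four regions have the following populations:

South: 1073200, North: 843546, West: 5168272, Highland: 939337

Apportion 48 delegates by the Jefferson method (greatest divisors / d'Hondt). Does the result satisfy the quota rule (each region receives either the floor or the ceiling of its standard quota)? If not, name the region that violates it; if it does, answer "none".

West

Standard quotas: South 6.420, North 5.046, West 30.916, Highland 5.619.
Jefferson allocation: South 6, North 5, West 32, Highland 5.
West has quota 30.916 (lower 30, upper 31) but receives 32 — outside the quota interval.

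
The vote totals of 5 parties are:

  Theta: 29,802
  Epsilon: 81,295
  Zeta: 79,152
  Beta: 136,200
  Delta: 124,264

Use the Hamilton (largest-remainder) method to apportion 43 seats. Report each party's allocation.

The standard divisor is 450713/43 ≈ 10481.698.
Standard quotas: Theta 2.8432, Epsilon 7.7559, Zeta 7.5514, Beta 12.9941, Delta 11.8553.
Lower quotas: Theta 2, Epsilon 7, Zeta 7, Beta 12, Delta 11 (sum 39, leaving 4 seats).
Remainders in descending order: Beta 0.9941, Delta 0.8553, Theta 0.8432, Epsilon 0.7559, Zeta 0.5514.
The surplus seats go to Beta, Delta, Theta, Epsilon.

Theta 3, Epsilon 8, Zeta 7, Beta 13, Delta 12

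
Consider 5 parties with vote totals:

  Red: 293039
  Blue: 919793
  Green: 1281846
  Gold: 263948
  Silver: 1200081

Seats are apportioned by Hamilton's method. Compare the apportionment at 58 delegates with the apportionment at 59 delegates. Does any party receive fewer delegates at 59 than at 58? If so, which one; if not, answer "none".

none

At 58 seats: Red 4, Blue 13, Green 19, Gold 4, Silver 18.
At 59 seats: Red 4, Blue 14, Green 19, Gold 4, Silver 18.
No party's allocation decreased.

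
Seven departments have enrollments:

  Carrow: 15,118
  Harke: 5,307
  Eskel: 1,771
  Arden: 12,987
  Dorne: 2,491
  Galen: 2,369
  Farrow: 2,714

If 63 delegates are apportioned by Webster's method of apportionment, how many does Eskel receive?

Standard divisor 42757/63 ≈ 678.683; standard quotas: Carrow 22.276, Harke 7.820, Eskel 2.609, Arden 19.136, Dorne 3.670, Galen 3.491, Farrow 3.999.
Rounding to the nearest integer gives Carrow 22, Harke 8, Eskel 3, Arden 19, Dorne 4, Galen 3, Farrow 4 — total 63, matching the house size, so no adjustment is needed.
Eskel receives 3.

3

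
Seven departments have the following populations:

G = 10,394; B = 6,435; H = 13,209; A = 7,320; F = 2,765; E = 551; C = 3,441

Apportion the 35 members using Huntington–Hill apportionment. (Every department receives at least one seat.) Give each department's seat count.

With divisor 1298: modified quotas G 8.008, B 4.958, H 10.176, A 5.639, F 2.130, E 0.424, C 2.651.
Geometric-mean thresholds: G √(8·9)=8.485, B √(4·5)=4.472, H √(10·11)=10.488, A √(5·6)=5.477, F √(2·3)=2.449, E (min 1), C √(2·3)=2.449.
Each quota rounded against its threshold gives G 8, B 5, H 10, A 6, F 2, E 1, C 3 (total 35).

G 8, B 5, H 10, A 6, F 2, E 1, C 3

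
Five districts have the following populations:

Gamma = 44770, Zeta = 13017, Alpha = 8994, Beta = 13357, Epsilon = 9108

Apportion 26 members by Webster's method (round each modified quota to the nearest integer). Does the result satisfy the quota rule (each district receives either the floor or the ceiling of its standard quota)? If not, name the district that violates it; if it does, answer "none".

Gamma

Standard quotas: Gamma 13.043, Zeta 3.792, Alpha 2.620, Beta 3.891, Epsilon 2.653.
Webster allocation: Gamma 12, Zeta 4, Alpha 3, Beta 4, Epsilon 3.
Gamma has quota 13.043 (lower 13, upper 14) but receives 12 — outside the quota interval.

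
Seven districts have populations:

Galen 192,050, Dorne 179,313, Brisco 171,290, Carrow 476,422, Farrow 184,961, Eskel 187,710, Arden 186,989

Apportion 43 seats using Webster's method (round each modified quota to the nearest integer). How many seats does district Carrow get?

Standard divisor 1578735/43 ≈ 36714.767; standard quotas: Galen 5.231, Dorne 4.884, Brisco 4.665, Carrow 12.976, Farrow 5.038, Eskel 5.113, Arden 5.093.
Rounding to the nearest integer gives Galen 5, Dorne 5, Brisco 5, Carrow 13, Farrow 5, Eskel 5, Arden 5 — total 43, matching the house size, so no adjustment is needed.
Carrow receives 13.

13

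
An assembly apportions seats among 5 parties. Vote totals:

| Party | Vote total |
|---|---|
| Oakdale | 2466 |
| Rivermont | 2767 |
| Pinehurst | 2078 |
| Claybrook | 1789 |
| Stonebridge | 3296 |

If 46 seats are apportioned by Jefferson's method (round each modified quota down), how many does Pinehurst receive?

Standard divisor 12396/46 ≈ 269.478; standard quotas: Oakdale 9.151, Rivermont 10.268, Pinehurst 7.711, Claybrook 6.639, Stonebridge 12.231.
Rounding down gives 9, 10, 7, 6, 12 = 44 seats, so the divisor must be adjusted.
With modified divisor 254.6: modified quotas Oakdale 9.686, Rivermont 10.868, Pinehurst 8.162, Claybrook 7.027, Stonebridge 12.946.
Rounding down: Oakdale 9, Rivermont 10, Pinehurst 8, Claybrook 7, Stonebridge 12 (total 46).
Pinehurst receives 8.

8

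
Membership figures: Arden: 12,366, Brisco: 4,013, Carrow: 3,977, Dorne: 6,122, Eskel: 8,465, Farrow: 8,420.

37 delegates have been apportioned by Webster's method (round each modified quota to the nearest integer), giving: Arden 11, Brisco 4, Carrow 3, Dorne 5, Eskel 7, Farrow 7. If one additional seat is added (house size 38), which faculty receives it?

Priority for the next seat is population ÷ (current seats + 0.5).
Priorities: Arden 1075.304, Brisco 891.778, Carrow 1136.286, Dorne 1113.091, Eskel 1128.667, Farrow 1122.667.
Highest priority: Carrow.

Carrow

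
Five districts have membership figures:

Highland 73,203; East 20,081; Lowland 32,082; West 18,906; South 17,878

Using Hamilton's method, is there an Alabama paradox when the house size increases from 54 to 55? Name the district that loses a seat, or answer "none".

none

At 54 seats: Highland 24, East 7, Lowland 11, West 6, South 6.
At 55 seats: Highland 25, East 7, Lowland 11, West 6, South 6.
No district's allocation decreased.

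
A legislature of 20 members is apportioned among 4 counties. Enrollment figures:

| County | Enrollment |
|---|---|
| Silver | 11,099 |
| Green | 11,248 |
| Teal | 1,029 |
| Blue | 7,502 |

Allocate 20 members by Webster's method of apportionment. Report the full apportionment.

Standard divisor 30878/20 ≈ 1543.9; standard quotas: Silver 7.189, Green 7.285, Teal 0.666, Blue 4.859.
Rounding to the nearest integer gives Silver 7, Green 7, Teal 1, Blue 5 — total 20, matching the house size, so no adjustment is needed.

Silver=7; Green=7; Teal=1; Blue=5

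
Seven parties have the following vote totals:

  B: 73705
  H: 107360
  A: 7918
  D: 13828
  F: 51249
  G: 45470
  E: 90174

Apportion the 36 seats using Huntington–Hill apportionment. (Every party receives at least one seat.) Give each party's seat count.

B 7, H 10, A 1, D 1, F 5, G 4, E 8

With divisor 10972: modified quotas B 6.718, H 9.785, A 0.722, D 1.260, F 4.671, G 4.144, E 8.219.
Geometric-mean thresholds: B √(6·7)=6.481, H √(9·10)=9.487, A (min 1), D √(1·2)=1.414, F √(4·5)=4.472, G √(4·5)=4.472, E √(8·9)=8.485.
Each quota rounded against its threshold gives B 7, H 10, A 1, D 1, F 5, G 4, E 8 (total 36).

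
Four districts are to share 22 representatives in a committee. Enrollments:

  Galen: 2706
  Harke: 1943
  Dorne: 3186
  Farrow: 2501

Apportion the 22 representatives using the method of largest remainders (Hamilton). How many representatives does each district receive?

Galen=6, Harke=4, Dorne=7, Farrow=5

The standard divisor is 10336/22 ≈ 469.818.
Standard quotas: Galen 5.760, Harke 4.136, Dorne 6.781, Farrow 5.323.
Lower quotas: Galen 5, Harke 4, Dorne 6, Farrow 5 (sum 20, leaving 2 seats).
Remainders in descending order: Dorne 0.781, Galen 0.760, Farrow 0.323, Harke 0.136.
The surplus seats go to Dorne, Galen.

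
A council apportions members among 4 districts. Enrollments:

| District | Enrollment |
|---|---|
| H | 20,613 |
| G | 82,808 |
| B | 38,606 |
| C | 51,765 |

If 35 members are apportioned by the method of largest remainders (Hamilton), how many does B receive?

The standard divisor is 193792/35 ≈ 5536.914.
Standard quotas: H 3.7228, G 14.9556, B 6.9725, C 9.3491.
Lower quotas: H 3, G 14, B 6, C 9 (sum 32, leaving 3 seats).
Remainders in descending order: B 0.9725, G 0.9556, H 0.7228, C 0.3491.
Largest remainders: B, G, H receive the extra seats.
B receives 7.

7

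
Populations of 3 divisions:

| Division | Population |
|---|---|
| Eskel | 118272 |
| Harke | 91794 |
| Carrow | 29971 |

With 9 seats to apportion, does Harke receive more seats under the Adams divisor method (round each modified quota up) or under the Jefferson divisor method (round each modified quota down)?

Adams: Eskel 4, Harke 4, Carrow 1.
Jefferson: Eskel 5, Harke 3, Carrow 1.
Harke gets 4 under Adams and 3 under Jefferson.

Adams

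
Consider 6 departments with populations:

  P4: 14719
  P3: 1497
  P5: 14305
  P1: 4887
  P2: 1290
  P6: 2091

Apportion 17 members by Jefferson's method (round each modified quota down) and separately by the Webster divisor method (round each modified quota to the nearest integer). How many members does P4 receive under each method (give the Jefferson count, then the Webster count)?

7 and 6

Jefferson: P4 7, P3 0, P5 7, P1 2, P2 0, P6 1.
Webster: P4 6, P3 1, P5 6, P1 2, P2 1, P6 1.
P4 gets 7 under Jefferson and 6 under Webster.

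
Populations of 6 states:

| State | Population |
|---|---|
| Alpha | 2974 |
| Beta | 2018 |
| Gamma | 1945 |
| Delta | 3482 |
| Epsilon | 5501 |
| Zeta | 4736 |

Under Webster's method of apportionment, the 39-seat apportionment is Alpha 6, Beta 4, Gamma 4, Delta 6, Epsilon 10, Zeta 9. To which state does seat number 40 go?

Delta

Priority for the next seat is population ÷ (current seats + 0.5).
Priorities: Alpha 457.538, Beta 448.444, Gamma 432.222, Delta 535.692, Epsilon 523.905, Zeta 498.526.
Highest priority: Delta.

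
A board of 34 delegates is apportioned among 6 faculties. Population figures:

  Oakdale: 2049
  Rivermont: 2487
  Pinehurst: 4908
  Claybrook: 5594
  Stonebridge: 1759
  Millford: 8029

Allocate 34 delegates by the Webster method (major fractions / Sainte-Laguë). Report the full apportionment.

Oakdale=3, Rivermont=3, Pinehurst=7, Claybrook=8, Stonebridge=2, Millford=11

Standard divisor 24826/34 ≈ 730.176; standard quotas: Oakdale 2.806, Rivermont 3.406, Pinehurst 6.722, Claybrook 7.661, Stonebridge 2.409, Millford 10.996.
Rounding to the nearest integer gives Oakdale 3, Rivermont 3, Pinehurst 7, Claybrook 8, Stonebridge 2, Millford 11 — total 34, matching the house size, so no adjustment is needed.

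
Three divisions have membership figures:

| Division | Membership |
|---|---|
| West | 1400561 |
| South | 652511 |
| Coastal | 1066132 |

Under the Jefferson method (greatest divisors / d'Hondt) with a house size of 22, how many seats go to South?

4

Standard divisor 3119204/22 ≈ 141782; standard quotas: West 9.878, South 4.602, Coastal 7.520.
Rounding down gives 9, 4, 7 = 20 seats, so the divisor must be adjusted.
With modified divisor 131900: modified quotas West 10.618, South 4.947, Coastal 8.083.
Rounding down: West 10, South 4, Coastal 8 (total 22).
South receives 4.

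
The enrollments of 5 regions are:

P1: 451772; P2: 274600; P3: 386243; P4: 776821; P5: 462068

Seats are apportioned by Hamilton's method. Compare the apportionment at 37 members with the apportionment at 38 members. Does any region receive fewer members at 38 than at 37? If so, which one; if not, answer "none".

P2

At 37 seats: P1 7, P2 5, P3 6, P4 12, P5 7.
At 38 seats: P1 7, P2 4, P3 6, P4 13, P5 8.
P2 drops from 5 to 4.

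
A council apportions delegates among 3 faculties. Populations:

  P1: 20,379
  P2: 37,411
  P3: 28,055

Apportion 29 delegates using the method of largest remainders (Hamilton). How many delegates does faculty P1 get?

7

Total 85845; standard divisor 85845/29 ≈ 2960.172.
Standard quotas: P1 6.8844, P2 12.6381, P3 9.4775.
Lower quotas: P1 6, P2 12, P3 9 (sum 27, leaving 2 seats).
Remainders in descending order: P1 0.8844, P2 0.6381, P3 0.4775.
The surplus seats go to P1, P2.
P1 receives 7.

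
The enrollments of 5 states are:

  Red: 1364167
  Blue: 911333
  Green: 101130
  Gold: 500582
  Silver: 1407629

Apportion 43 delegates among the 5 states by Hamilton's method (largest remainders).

Standard divisor: 4284841 ÷ 43 ≈ 99647.465.
Standard quotas: Red 13.6899, Blue 9.1456, Green 1.0149, Gold 5.0235, Silver 14.1261.
Lower quotas: Red 13, Blue 9, Green 1, Gold 5, Silver 14 (sum 42, leaving 1 seat).
Remainders in descending order: Red 0.6899, Blue 0.1456, Silver 0.1261, Gold 0.0235, Green 0.0149.
The surplus seat goes to Red.

Red 14, Blue 9, Green 1, Gold 5, Silver 14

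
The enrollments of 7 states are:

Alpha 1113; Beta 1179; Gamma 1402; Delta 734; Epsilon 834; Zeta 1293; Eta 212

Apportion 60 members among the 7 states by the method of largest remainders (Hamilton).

Alpha=10, Beta=10, Gamma=12, Delta=7, Epsilon=7, Zeta=12, Eta=2

Total 6767; standard divisor 6767/60 ≈ 112.783.
Standard quotas: Alpha 9.868, Beta 10.454, Gamma 12.431, Delta 6.508, Epsilon 7.395, Zeta 11.464, Eta 1.880.
Lower quotas: Alpha 9, Beta 10, Gamma 12, Delta 6, Epsilon 7, Zeta 11, Eta 1 (sum 56, leaving 4 seats).
Remainders in descending order: Eta 0.880, Alpha 0.868, Delta 0.508, Zeta 0.464, Beta 0.454, Gamma 0.431, Epsilon 0.395.
Largest remainders: Eta, Alpha, Delta, Zeta receive the extra seats.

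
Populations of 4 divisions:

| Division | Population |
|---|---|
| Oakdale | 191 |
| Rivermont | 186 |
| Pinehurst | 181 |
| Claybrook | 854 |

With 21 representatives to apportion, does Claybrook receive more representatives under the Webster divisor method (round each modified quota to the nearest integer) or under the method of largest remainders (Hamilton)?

Webster: Oakdale 3, Rivermont 3, Pinehurst 3, Claybrook 12.
Hamilton: Oakdale 3, Rivermont 3, Pinehurst 2, Claybrook 13.
Claybrook gets 12 under Webster and 13 under Hamilton.

Hamilton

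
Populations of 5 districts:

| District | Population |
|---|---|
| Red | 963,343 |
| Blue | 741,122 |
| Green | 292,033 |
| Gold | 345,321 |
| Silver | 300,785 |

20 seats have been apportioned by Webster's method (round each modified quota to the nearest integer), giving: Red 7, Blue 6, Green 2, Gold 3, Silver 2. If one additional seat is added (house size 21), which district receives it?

Red

Priority for the next seat is population ÷ (current seats + 0.5).
Priorities: Red 128445.733, Blue 114018.769, Green 116813.200, Gold 98663.143, Silver 120314.000.
Highest priority: Red.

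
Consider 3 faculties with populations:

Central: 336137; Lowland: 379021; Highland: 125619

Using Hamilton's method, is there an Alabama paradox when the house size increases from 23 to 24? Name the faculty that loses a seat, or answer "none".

At 23 seats: Central 9, Lowland 10, Highland 4.
At 24 seats: Central 10, Lowland 11, Highland 3.
Highland drops from 4 to 3.

Highland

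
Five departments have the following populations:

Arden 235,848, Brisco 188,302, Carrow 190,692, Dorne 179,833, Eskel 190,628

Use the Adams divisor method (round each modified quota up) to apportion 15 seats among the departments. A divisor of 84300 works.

With modified divisor 84300: modified quotas Arden 2.798, Brisco 2.234, Carrow 2.262, Dorne 2.133, Eskel 2.261.
Rounding up: Arden 3, Brisco 3, Carrow 3, Dorne 3, Eskel 3 (total 15).

Arden=3, Brisco=3, Carrow=3, Dorne=3, Eskel=3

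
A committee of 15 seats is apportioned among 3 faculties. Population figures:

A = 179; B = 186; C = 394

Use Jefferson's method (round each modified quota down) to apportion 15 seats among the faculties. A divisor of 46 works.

A: 3; B: 4; C: 8

With modified divisor 46: modified quotas A 3.891, B 4.043, C 8.565.
Rounding down: A 3, B 4, C 8 (total 15).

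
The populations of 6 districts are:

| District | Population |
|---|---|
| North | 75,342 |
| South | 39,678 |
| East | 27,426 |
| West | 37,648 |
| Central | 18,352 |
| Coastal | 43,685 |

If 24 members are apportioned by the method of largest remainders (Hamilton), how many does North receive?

The standard divisor is 242131/24 ≈ 10088.792.
Standard quotas: North 7.4679, South 3.9329, East 2.7185, West 3.7317, Central 1.8190, Coastal 4.3301.
Lower quotas: North 7, South 3, East 2, West 3, Central 1, Coastal 4 (sum 20, leaving 4 seats).
Remainders in descending order: South 0.9329, Central 0.8190, West 0.7317, East 0.7185, North 0.4679, Coastal 0.3301.
The surplus seats go to South, Central, West, East.
North receives 7.

7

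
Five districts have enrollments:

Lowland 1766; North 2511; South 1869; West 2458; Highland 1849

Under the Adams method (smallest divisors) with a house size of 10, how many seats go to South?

2

Standard divisor 10453/10 ≈ 1045.3; standard quotas: Lowland 1.689, North 2.402, South 1.788, West 2.351, Highland 1.769.
Rounding up gives 2, 3, 2, 3, 2 = 12 seats, so the divisor must be adjusted.
With modified divisor 1500: modified quotas Lowland 1.177, North 1.674, South 1.246, West 1.639, Highland 1.233.
Rounding up: Lowland 2, North 2, South 2, West 2, Highland 2 (total 10).
South receives 2.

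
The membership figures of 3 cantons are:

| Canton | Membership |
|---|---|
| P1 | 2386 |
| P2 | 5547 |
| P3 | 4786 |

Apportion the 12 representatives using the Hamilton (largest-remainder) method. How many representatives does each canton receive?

The standard divisor is 12719/12 ≈ 1059.917.
Standard quotas: P1 2.2511, P2 5.2334, P3 4.5154.
Lower quotas: P1 2, P2 5, P3 4 (sum 11, leaving 1 seat).
Remainders in descending order: P3 0.5154, P1 0.2511, P2 0.2334.
Largest remainder: P3 receives the extra seat.

P1 2; P2 5; P3 5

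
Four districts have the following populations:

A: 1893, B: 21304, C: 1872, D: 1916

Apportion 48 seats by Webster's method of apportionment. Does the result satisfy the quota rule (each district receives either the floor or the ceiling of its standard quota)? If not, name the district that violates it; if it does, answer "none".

Standard quotas: A 3.367, B 37.895, C 3.330, D 3.408.
Webster allocation: A 3, B 39, C 3, D 3.
B has quota 37.895 (lower 37, upper 38) but receives 39 — outside the quota interval.

B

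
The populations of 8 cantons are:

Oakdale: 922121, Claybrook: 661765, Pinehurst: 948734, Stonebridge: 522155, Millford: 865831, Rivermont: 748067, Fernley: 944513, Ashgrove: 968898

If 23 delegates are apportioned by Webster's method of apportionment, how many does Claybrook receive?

2

Standard divisor 6582084/23 ≈ 286177.565; standard quotas: Oakdale 3.222, Claybrook 2.312, Pinehurst 3.315, Stonebridge 1.825, Millford 3.026, Rivermont 2.614, Fernley 3.300, Ashgrove 3.386.
Rounding to the nearest integer gives 3, 2, 3, 2, 3, 3, 3, 3 = 22 seats, so the divisor must be adjusted.
With modified divisor 273900: modified quotas Oakdale 3.367, Claybrook 2.416, Pinehurst 3.464, Stonebridge 1.906, Millford 3.161, Rivermont 2.731, Fernley 3.448, Ashgrove 3.537.
Rounding to the nearest integer: Oakdale 3, Claybrook 2, Pinehurst 3, Stonebridge 2, Millford 3, Rivermont 3, Fernley 3, Ashgrove 4 (total 23).
Claybrook receives 2.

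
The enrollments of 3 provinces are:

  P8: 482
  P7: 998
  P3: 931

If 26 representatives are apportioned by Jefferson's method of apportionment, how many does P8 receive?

5

Standard divisor 2411/26 ≈ 92.731; standard quotas: P8 5.198, P7 10.762, P3 10.040.
Rounding down gives 5, 10, 10 = 25 seats, so the divisor must be adjusted.
With modified divisor 90: modified quotas P8 5.356, P7 11.089, P3 10.344.
Rounding down: P8 5, P7 11, P3 10 (total 26).
P8 receives 5.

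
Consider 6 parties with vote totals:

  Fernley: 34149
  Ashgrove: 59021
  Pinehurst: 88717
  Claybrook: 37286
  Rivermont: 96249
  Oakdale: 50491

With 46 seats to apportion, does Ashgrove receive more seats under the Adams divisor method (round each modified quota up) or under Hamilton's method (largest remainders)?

Hamilton

Adams: Fernley 5, Ashgrove 7, Pinehurst 11, Claybrook 5, Rivermont 12, Oakdale 6.
Hamilton: Fernley 4, Ashgrove 8, Pinehurst 11, Claybrook 5, Rivermont 12, Oakdale 6.
Ashgrove gets 7 under Adams and 8 under Hamilton.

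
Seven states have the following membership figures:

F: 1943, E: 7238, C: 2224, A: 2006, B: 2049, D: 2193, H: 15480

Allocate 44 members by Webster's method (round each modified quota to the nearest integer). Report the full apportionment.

F: 3, E: 9, C: 3, A: 3, B: 3, D: 3, H: 20

Standard divisor 33133/44 ≈ 753.023; standard quotas: F 2.580, E 9.612, C 2.953, A 2.664, B 2.721, D 2.912, H 20.557.
Rounding to the nearest integer gives 3, 10, 3, 3, 3, 3, 21 = 46 seats, so the divisor must be adjusted.
With modified divisor 770: modified quotas F 2.523, E 9.400, C 2.888, A 2.605, B 2.661, D 2.848, H 20.104.
Rounding to the nearest integer: F 3, E 9, C 3, A 3, B 3, D 3, H 20 (total 44).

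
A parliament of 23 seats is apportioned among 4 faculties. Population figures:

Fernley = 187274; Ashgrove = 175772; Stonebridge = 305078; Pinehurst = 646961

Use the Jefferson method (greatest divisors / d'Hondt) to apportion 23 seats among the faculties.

Standard divisor 1315085/23 ≈ 57177.609; standard quotas: Fernley 3.275, Ashgrove 3.074, Stonebridge 5.336, Pinehurst 11.315.
Rounding down gives 3, 3, 5, 11 = 22 seats, so the divisor must be adjusted.
With modified divisor 52400: modified quotas Fernley 3.574, Ashgrove 3.354, Stonebridge 5.822, Pinehurst 12.347.
Rounding down: Fernley 3, Ashgrove 3, Stonebridge 5, Pinehurst 12 (total 23).

Fernley 3, Ashgrove 3, Stonebridge 5, Pinehurst 12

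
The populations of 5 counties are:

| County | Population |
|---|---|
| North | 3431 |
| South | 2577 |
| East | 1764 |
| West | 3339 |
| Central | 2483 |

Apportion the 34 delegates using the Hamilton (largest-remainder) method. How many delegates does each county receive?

Total 13594; standard divisor 13594/34 ≈ 399.824.
Standard quotas: North 8.581, South 6.445, East 4.412, West 8.351, Central 6.210.
Lower quotas: North 8, South 6, East 4, West 8, Central 6 (sum 32, leaving 2 seats).
Remainders in descending order: North 0.581, South 0.445, East 0.412, West 0.351, Central 0.210.
Largest remainders: North, South receive the extra seats.

North 9, South 7, East 4, West 8, Central 6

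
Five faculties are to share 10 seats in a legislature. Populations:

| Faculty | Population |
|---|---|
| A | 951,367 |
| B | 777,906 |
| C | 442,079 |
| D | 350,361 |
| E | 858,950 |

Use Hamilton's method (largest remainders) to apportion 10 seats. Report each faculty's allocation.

A=3, B=2, C=1, D=1, E=3

Total 3380663; standard divisor 3380663/10 ≈ 338066.3.
Standard quotas: A 2.8141, B 2.3010, C 1.3077, D 1.0364, E 2.5408.
Lower quotas: A 2, B 2, C 1, D 1, E 2 (sum 8, leaving 2 seats).
Remainders in descending order: A 0.8141, E 0.5408, C 0.3077, B 0.3010, D 0.0364.
The surplus seats go to A, E.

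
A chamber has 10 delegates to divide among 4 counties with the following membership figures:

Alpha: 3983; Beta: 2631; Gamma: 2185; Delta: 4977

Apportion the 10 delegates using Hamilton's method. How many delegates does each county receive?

Alpha=3, Beta=2, Gamma=1, Delta=4

Standard divisor: 13776 ÷ 10 ≈ 1377.6.
Standard quotas: Alpha 2.891, Beta 1.910, Gamma 1.586, Delta 3.613.
Lower quotas: Alpha 2, Beta 1, Gamma 1, Delta 3 (sum 7, leaving 3 seats).
Remainders in descending order: Beta 0.910, Alpha 0.891, Delta 0.613, Gamma 0.586.
Largest remainders: Beta, Alpha, Delta receive the extra seats.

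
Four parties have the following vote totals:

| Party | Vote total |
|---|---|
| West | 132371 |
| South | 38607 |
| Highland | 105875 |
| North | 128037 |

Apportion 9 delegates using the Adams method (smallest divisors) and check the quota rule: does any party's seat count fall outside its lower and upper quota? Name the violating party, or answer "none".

Standard quotas: West 2.942, South 0.858, Highland 2.353, North 2.846.
Adams allocation: West 3, South 1, Highland 2, North 3.
Every allocation lies between the lower and upper quota.

none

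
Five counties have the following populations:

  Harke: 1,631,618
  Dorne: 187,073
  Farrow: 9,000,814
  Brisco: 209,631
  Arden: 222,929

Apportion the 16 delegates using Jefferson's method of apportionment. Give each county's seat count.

Harke: 2, Dorne: 0, Farrow: 14, Brisco: 0, Arden: 0

Standard divisor 11252065/16 ≈ 703254.062; standard quotas: Harke 2.320, Dorne 0.266, Farrow 12.799, Brisco 0.298, Arden 0.317.
Rounding down gives 2, 0, 12, 0, 0 = 14 seats, so the divisor must be adjusted.
With modified divisor 621500: modified quotas Harke 2.625, Dorne 0.301, Farrow 14.482, Brisco 0.337, Arden 0.359.
Rounding down: Harke 2, Dorne 0, Farrow 14, Brisco 0, Arden 0 (total 16).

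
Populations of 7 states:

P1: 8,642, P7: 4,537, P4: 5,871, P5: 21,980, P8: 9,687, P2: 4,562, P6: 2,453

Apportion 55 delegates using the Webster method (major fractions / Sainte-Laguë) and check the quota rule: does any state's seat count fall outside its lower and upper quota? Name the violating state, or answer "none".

Standard quotas: P1 8.233, P7 4.322, P4 5.593, P5 20.940, P8 9.229, P2 4.346, P6 2.337.
Webster allocation: P1 8, P7 4, P4 6, P5 22, P8 9, P2 4, P6 2.
P5 has quota 20.940 (lower 20, upper 21) but receives 22 — outside the quota interval.

P5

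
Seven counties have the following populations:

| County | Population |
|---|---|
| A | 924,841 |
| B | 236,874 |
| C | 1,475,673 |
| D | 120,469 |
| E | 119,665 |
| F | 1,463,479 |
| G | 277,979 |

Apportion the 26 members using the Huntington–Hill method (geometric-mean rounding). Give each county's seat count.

A 5; B 1; C 8; D 1; E 1; F 8; G 2

With divisor 184738: modified quotas A 5.006, B 1.282, C 7.988, D 0.652, E 0.648, F 7.922, G 1.505.
Geometric-mean thresholds: A √(5·6)=5.477, B √(1·2)=1.414, C √(7·8)=7.483, D (min 1), E (min 1), F √(7·8)=7.483, G √(1·2)=1.414.
Each quota rounded against its threshold gives A 5, B 1, C 8, D 1, E 1, F 8, G 2 (total 26).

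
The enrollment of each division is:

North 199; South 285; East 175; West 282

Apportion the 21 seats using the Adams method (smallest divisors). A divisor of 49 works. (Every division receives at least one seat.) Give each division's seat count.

With modified divisor 49: modified quotas North 4.061, South 5.816, East 3.571, West 5.755.
Rounding up: North 5, South 6, East 4, West 6 (total 21).

North: 5, South: 6, East: 4, West: 6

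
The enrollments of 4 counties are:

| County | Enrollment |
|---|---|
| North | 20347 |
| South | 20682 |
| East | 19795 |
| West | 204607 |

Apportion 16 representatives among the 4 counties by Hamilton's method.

North 1; South 1; East 1; West 13

Total 265431; standard divisor 265431/16 ≈ 16589.438.
Standard quotas: North 1.2265, South 1.2467, East 1.1932, West 12.3336.
Lower quotas: North 1, South 1, East 1, West 12 (sum 15, leaving 1 seat).
Remainders in descending order: West 0.3336, South 0.2467, North 0.2265, East 0.1932.
The surplus seat goes to West.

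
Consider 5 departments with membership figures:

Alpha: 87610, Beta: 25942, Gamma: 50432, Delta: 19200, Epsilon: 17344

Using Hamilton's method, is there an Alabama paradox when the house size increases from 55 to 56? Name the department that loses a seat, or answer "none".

none

At 55 seats: Alpha 24, Beta 7, Gamma 14, Delta 5, Epsilon 5.
At 56 seats: Alpha 25, Beta 7, Gamma 14, Delta 5, Epsilon 5.
No department's allocation decreased.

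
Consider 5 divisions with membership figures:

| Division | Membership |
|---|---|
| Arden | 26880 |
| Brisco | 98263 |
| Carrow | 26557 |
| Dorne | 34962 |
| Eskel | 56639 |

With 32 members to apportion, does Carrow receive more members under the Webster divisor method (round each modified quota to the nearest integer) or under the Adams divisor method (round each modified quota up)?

Webster: Arden 4, Brisco 13, Carrow 3, Dorne 5, Eskel 7.
Adams: Arden 4, Brisco 12, Carrow 4, Dorne 5, Eskel 7.
Carrow gets 3 under Webster and 4 under Adams.

Adams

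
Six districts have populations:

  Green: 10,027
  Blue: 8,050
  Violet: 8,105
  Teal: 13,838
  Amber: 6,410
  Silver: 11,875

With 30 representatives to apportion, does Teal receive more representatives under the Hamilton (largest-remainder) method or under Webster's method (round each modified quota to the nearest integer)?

Hamilton: Green 5, Blue 4, Violet 4, Teal 7, Amber 4, Silver 6.
Webster: Green 5, Blue 4, Violet 4, Teal 8, Amber 3, Silver 6.
Teal gets 7 under Hamilton and 8 under Webster.

Webster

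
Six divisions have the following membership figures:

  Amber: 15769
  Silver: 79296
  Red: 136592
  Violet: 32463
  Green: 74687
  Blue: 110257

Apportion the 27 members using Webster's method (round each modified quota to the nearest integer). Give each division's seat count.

Amber 1, Silver 5, Red 8, Violet 2, Green 4, Blue 7

Standard divisor 449064/27 ≈ 16632; standard quotas: Amber 0.948, Silver 4.768, Red 8.213, Violet 1.952, Green 4.491, Blue 6.629.
Rounding to the nearest integer gives Amber 1, Silver 5, Red 8, Violet 2, Green 4, Blue 7 — total 27, matching the house size, so no adjustment is needed.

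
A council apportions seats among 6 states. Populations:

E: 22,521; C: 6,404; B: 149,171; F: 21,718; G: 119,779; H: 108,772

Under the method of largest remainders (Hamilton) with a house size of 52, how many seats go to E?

3

Total 428365; standard divisor 428365/52 ≈ 8237.788.
Standard quotas: E 2.7339, C 0.7774, B 18.1081, F 2.6364, G 14.5402, H 13.2040.
Lower quotas: E 2, C 0, B 18, F 2, G 14, H 13 (sum 49, leaving 3 seats).
Remainders in descending order: C 0.7774, E 0.7339, F 0.6364, G 0.5402, H 0.2040, B 0.1081.
Largest remainders: C, E, F receive the extra seats.
E receives 3.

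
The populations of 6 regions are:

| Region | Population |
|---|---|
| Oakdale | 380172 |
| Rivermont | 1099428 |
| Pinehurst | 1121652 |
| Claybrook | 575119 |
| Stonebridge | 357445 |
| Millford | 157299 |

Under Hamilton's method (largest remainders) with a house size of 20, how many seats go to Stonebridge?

2

Total 3691115; standard divisor 3691115/20 ≈ 184555.75.
Standard quotas: Oakdale 2.0599, Rivermont 5.9572, Pinehurst 6.0776, Claybrook 3.1162, Stonebridge 1.9368, Millford 0.8523.
Lower quotas: Oakdale 2, Rivermont 5, Pinehurst 6, Claybrook 3, Stonebridge 1, Millford 0 (sum 17, leaving 3 seats).
Remainders in descending order: Rivermont 0.9572, Stonebridge 0.9368, Millford 0.8523, Claybrook 0.1162, Pinehurst 0.0776, Oakdale 0.0599.
The surplus seats go to Rivermont, Stonebridge, Millford.
Stonebridge receives 2.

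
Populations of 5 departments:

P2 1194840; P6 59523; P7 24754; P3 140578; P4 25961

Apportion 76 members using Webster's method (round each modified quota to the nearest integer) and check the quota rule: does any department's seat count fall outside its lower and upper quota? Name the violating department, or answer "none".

P2

Standard quotas: P2 62.814, P6 3.129, P7 1.301, P3 7.390, P4 1.365.
Webster allocation: P2 64, P6 3, P7 1, P3 7, P4 1.
P2 has quota 62.814 (lower 62, upper 63) but receives 64 — outside the quota interval.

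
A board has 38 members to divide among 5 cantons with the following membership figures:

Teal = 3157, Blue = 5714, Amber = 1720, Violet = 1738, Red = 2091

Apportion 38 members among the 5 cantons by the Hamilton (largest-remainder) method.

The standard divisor is 14420/38 ≈ 379.474.
Standard quotas: Teal 8.3194, Blue 15.0577, Amber 4.5326, Violet 4.5800, Red 5.5103.
Lower quotas: Teal 8, Blue 15, Amber 4, Violet 4, Red 5 (sum 36, leaving 2 seats).
Remainders in descending order: Violet 0.5800, Amber 0.5326, Red 0.5103, Teal 0.3194, Blue 0.0577.
Largest remainders: Violet, Amber receive the extra seats.

Teal 8; Blue 15; Amber 5; Violet 5; Red 5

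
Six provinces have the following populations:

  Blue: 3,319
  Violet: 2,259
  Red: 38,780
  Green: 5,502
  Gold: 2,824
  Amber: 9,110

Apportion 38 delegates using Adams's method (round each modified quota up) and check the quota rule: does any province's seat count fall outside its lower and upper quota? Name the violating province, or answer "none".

Red

Standard quotas: Blue 2.041, Violet 1.389, Red 23.848, Green 3.383, Gold 1.737, Amber 5.602.
Adams allocation: Blue 2, Violet 2, Red 22, Green 4, Gold 2, Amber 6.
Red has quota 23.848 (lower 23, upper 24) but receives 22 — outside the quota interval.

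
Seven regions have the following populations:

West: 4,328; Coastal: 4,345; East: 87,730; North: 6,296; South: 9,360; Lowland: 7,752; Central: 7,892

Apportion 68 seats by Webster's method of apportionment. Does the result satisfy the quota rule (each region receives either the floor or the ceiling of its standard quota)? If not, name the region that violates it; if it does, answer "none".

East

Standard quotas: West 2.305, Coastal 2.314, East 46.715, North 3.353, South 4.984, Lowland 4.128, Central 4.202.
Webster allocation: West 2, Coastal 2, East 48, North 3, South 5, Lowland 4, Central 4.
East has quota 46.715 (lower 46, upper 47) but receives 48 — outside the quota interval.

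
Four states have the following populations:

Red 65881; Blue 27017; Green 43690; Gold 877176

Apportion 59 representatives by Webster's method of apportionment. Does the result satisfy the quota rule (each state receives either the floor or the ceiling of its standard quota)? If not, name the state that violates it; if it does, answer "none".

Gold

Standard quotas: Red 3.834, Blue 1.572, Green 2.543, Gold 51.051.
Webster allocation: Red 4, Blue 2, Green 3, Gold 50.
Gold has quota 51.051 (lower 51, upper 52) but receives 50 — outside the quota interval.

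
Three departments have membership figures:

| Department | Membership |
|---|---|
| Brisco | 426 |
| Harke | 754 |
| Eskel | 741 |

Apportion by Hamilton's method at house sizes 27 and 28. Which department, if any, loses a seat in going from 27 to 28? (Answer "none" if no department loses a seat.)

none

At 27 seats: Brisco 6, Harke 11, Eskel 10.
At 28 seats: Brisco 6, Harke 11, Eskel 11.
No department's allocation decreased.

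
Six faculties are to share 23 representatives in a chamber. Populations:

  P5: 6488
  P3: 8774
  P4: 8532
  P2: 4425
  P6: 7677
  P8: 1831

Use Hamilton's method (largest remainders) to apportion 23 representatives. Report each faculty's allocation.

P5: 4, P3: 5, P4: 5, P2: 3, P6: 5, P8: 1

Total 37727; standard divisor 37727/23 ≈ 1640.304.
Standard quotas: P5 3.9554, P3 5.3490, P4 5.2015, P2 2.6977, P6 4.6802, P8 1.1163.
Lower quotas: P5 3, P3 5, P4 5, P2 2, P6 4, P8 1 (sum 20, leaving 3 seats).
Remainders in descending order: P5 0.9554, P2 0.6977, P6 0.6802, P3 0.3490, P4 0.2015, P8 0.1163.
The surplus seats go to P5, P2, P6.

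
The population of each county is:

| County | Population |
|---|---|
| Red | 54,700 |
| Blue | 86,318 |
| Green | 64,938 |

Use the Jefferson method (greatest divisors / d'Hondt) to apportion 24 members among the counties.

Red=6, Blue=10, Green=8

Standard divisor 205956/24 ≈ 8581.5; standard quotas: Red 6.374, Blue 10.059, Green 7.567.
Rounding down gives 6, 10, 7 = 23 seats, so the divisor must be adjusted.
With modified divisor 8000: modified quotas Red 6.838, Blue 10.790, Green 8.117.
Rounding down: Red 6, Blue 10, Green 8 (total 24).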